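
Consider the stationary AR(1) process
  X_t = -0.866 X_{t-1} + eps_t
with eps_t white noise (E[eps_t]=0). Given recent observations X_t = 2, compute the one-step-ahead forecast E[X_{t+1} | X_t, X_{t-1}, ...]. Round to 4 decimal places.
E[X_{t+1} \mid \mathcal F_t] = -1.7320

For an AR(p) model X_t = c + sum_i phi_i X_{t-i} + eps_t, the
one-step-ahead conditional mean is
  E[X_{t+1} | X_t, ...] = c + sum_i phi_i X_{t+1-i}.
Substitute known values:
  E[X_{t+1} | ...] = (-0.866) * (2)
                   = -1.7320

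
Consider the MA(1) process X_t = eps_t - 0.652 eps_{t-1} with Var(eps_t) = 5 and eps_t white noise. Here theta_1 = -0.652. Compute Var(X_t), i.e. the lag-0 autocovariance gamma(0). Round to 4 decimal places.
\gamma(0) = 7.1255

For an MA(q) process X_t = eps_t + sum_i theta_i eps_{t-i} with
Var(eps_t) = sigma^2, the variance is
  gamma(0) = sigma^2 * (1 + sum_i theta_i^2).
  sum_i theta_i^2 = (-0.652)^2 = 0.425104.
  gamma(0) = 5 * (1 + 0.425104) = 5 * 1.425104 = 7.12552, which rounds to 7.1255.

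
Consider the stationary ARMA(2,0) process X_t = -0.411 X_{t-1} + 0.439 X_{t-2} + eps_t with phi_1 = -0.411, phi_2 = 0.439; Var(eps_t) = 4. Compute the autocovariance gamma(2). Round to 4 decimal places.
\gamma(2) = 7.9159

Multiply the model equation by X_{t-k} and take expectations. With theta_0 = psi_0 = 1 and psi_j the MA(infinity) weights, this gives
  gamma(k) - sum_i phi_i gamma(k-i) = c_k,
  c_k = sigma^2 * sum_{j=k..q} theta_j psi_{j-k}   (c_k = 0 for k > q),
using gamma(-m) = gamma(m).
Pure AR (q = 0): c_0 = sigma^2 = 4, c_k = 0 for k >= 1.
Equations for k = 0, 1, 2 (AR order 2, c_2 = 0):
  (E0) gamma(0) = phi_1 gamma(1) + phi_2 gamma(2) + c_0
  (E1) gamma(1) = phi_1 gamma(0) + phi_2 gamma(1) + c_1
  (E2) gamma(2) = phi_1 gamma(1) + phi_2 gamma(0)
From (E1): gamma(1) = A gamma(0) + B with
  A = phi_1 / (1 - phi_2) = -0.411 / 0.561 = -0.73262,   B = c_1 / (1 - phi_2) = 0 / 0.561 = 0.
Insert (E2) into (E0): gamma(0) (1 - phi_2^2) = phi_1 (1 + phi_2) gamma(1) + c_0.
  phi_1 (1 + phi_2) = (-0.411)(1.439) = -0.591429,   1 - phi_2^2 = 0.807279.
Replace gamma(1) by A gamma(0) + B and collect gamma(0):
  gamma(0) [0.807279 - (-0.591429)(-0.73262)] = c_0 = 4
  gamma(0) * 0.373986 = 4
  gamma(0) = 4 / 0.373986 = 10.695585.
  gamma(1) = A gamma(0) = (-0.73262)(10.695585) = -7.835803.
  gamma(2) = phi_1 gamma(1) + phi_2 gamma(0) = (-0.411)(-7.835803) + (0.439)(10.695585) = 7.915877.
Therefore gamma(2) = 7.9159 (to 4 decimal places).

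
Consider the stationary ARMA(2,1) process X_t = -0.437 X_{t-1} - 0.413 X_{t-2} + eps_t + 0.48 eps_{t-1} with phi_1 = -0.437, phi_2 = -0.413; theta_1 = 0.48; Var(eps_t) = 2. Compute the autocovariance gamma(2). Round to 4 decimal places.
\gamma(2) = -0.9885

Multiply the model equation by X_{t-k} and take expectations. With theta_0 = psi_0 = 1 and psi_j the MA(infinity) weights, this gives
  gamma(k) - sum_i phi_i gamma(k-i) = c_k,
  c_k = sigma^2 * sum_{j=k..q} theta_j psi_{j-k}   (c_k = 0 for k > q),
using gamma(-m) = gamma(m).
psi-weights needed (psi_j = theta_j + sum_i phi_i psi_{j-i}):
  psi_1 = theta_1 + phi_1 = 0.48 + (-0.437) = 0.043
Right-hand sides:
  c_0 = sigma^2 (1 + theta_1 psi_1) = 2 * (1 + (0.48)(0.043)) = 2 * 1.02064 = 2.04128
  c_1 = sigma^2 theta_1 = 2 * (0.48) = 0.96
  c_2 = 0
Equations for k = 0, 1, 2 (AR order 2, c_2 = 0):
  (E0) gamma(0) = phi_1 gamma(1) + phi_2 gamma(2) + c_0
  (E1) gamma(1) = phi_1 gamma(0) + phi_2 gamma(1) + c_1
  (E2) gamma(2) = phi_1 gamma(1) + phi_2 gamma(0)
From (E1): gamma(1) = A gamma(0) + B with
  A = phi_1 / (1 - phi_2) = -0.437 / 1.413 = -0.309271,   B = c_1 / (1 - phi_2) = 0.96 / 1.413 = 0.679406.
Insert (E2) into (E0): gamma(0) (1 - phi_2^2) = phi_1 (1 + phi_2) gamma(1) + c_0.
  phi_1 (1 + phi_2) = (-0.437)(0.587) = -0.256519,   1 - phi_2^2 = 0.829431.
Replace gamma(1) by A gamma(0) + B and collect gamma(0):
  gamma(0) [0.829431 - (-0.256519)(-0.309271)] = (-0.256519)(0.679406) + 2.04128
  gamma(0) * 0.750097 = 1.867
  gamma(0) = 1.867 / 0.750097 = 2.489011.
  gamma(1) = A gamma(0) + B = (-0.309271)(2.489011) + (0.679406) = -0.090373.
  gamma(2) = phi_1 gamma(1) + phi_2 gamma(0) = (-0.437)(-0.090373) + (-0.413)(2.489011) = -0.988468.
Therefore gamma(2) = -0.9885 (to 4 decimal places).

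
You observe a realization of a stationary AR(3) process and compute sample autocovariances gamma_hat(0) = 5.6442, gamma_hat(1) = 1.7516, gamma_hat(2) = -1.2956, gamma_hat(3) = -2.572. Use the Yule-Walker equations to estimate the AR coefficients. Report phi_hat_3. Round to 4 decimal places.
\hat\phi_{3} = -0.3140

The Yule-Walker equations for an AR(p) process read, in matrix form,
  Gamma_p phi = r_p,   with   (Gamma_p)_{ij} = gamma(|i - j|),
                       (r_p)_i = gamma(i),   i,j = 1..p.
Substitute the sample gammas (Toeplitz matrix and right-hand side of size 3):
  Gamma_p = [[5.6442, 1.7516, -1.2956], [1.7516, 5.6442, 1.7516], [-1.2956, 1.7516, 5.6442]]
  r_p     = [1.7516, -1.2956, -2.572]
Written out (R1..R3):
  (R1) 5.6442 phi_1 + 1.7516 phi_2 - 1.2956 phi_3 = 1.7516
  (R2) 1.7516 phi_1 + 5.6442 phi_2 + 1.7516 phi_3 = -1.2956
  (R3) -1.2956 phi_1 + 1.7516 phi_2 + 5.6442 phi_3 = -2.572
Gaussian elimination:
  R2 <- R2 - (1.7516/5.6442) R1 = R2 - (0.310336) R1:  5.100615 phi_2 + 2.153672 phi_3 = -1.839185
  R3 <- R3 - (-1.2956/5.6442) R1 = R3 - (-0.229545) R1:  2.153672 phi_2 + 5.346801 phi_3 = -2.169928
  R3 <- R3 - (2.153672/5.100615) R2 = R3 - (0.422238) R2:  4.43744 phi_3 = -1.393355
Back-substitution:
  phi_hat_3 = -1.393355 / 4.43744 = -0.314
  phi_hat_2 = (-1.839185 - (2.153672)(-0.314)) / 5.100615 = -0.227998
  phi_hat_1 = (1.7516 - (1.7516)(-0.227998) - (-1.2956)(-0.314)) / 5.6442 = 0.309015
So phi_hat = [0.3090, -0.2280, -0.3140].
Therefore phi_hat_3 = -0.3140.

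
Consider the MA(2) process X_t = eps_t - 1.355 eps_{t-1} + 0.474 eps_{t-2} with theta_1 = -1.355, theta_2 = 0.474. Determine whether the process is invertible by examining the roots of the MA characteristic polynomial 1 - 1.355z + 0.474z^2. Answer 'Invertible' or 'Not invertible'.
\text{Invertible}

The MA(q) characteristic polynomial is P(z) = 1 - 1.355z + 0.474z^2.
Invertibility requires all roots to lie outside the unit circle, i.e. |z| > 1 for every root.
Set 1 + (-1.355) z + (0.474) z^2 = 0, i.e. a z^2 + b z + c = 0 with a = 0.474, b = -1.355, c = 1.
Discriminant D = b^2 - 4ac = (-1.355)^2 - 4*(0.474)*1 = 1.836025 - (1.896) = -0.059975.
D < 0, so the roots are the complex-conjugate pair z = (-b +/- i sqrt(-D)) / (2a) = 1.4293 +/- 0.2583i.
For a conjugate pair |z|^2 = z * conj(z) = (product of roots) = c/a = 1/(0.474) = 2.109705, so |z| = sqrt(2.109705) = 1.4525 for both roots.
Moduli of all roots: 1.4525, 1.4525.
All moduli strictly greater than 1? Yes.
Verdict: Invertible.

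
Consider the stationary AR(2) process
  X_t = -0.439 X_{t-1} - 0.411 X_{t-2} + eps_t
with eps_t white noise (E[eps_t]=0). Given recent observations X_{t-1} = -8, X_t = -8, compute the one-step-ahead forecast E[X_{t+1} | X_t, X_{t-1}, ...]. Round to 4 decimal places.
E[X_{t+1} \mid \mathcal F_t] = 6.8000

For an AR(p) model X_t = c + sum_i phi_i X_{t-i} + eps_t, the
one-step-ahead conditional mean is
  E[X_{t+1} | X_t, ...] = c + sum_i phi_i X_{t+1-i}.
Substitute known values:
  E[X_{t+1} | ...] = (-0.439) * (-8) + (-0.411) * (-8)
                   = 6.8000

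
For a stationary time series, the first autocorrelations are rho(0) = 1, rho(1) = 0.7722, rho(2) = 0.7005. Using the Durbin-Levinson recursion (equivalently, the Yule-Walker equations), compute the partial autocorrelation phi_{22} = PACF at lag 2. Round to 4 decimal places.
\phi_{22} = 0.2581

The PACF at lag k is phi_{kk}, the last component of the solution
to the Yule-Walker system G_k phi = r_k where
  (G_k)_{ij} = rho(|i - j|), (r_k)_i = rho(i), i,j = 1..k.
Equivalently, Durbin-Levinson gives phi_{kk} iteratively:
  phi_{11} = rho(1)
  phi_{kk} = [rho(k) - sum_{j=1..k-1} phi_{k-1,j} rho(k-j)]
            / [1 - sum_{j=1..k-1} phi_{k-1,j} rho(j)],
  phi_{k,j} = phi_{k-1,j} - phi_{kk} phi_{k-1,k-j},  j = 1..k-1.
Step k = 1:
  phi_11 = rho(1) = 0.7722.
Step k = 2:
  phi_22 = [rho(2) - phi_11 rho(1)] / [1 - phi_11 rho(1)] = [0.7005 - (0.7722)(0.7722)] / [1 - (0.7722)(0.7722)]
         = 0.10420716 / 0.40370716 = 0.2581.
Therefore phi_{22} = 0.2581.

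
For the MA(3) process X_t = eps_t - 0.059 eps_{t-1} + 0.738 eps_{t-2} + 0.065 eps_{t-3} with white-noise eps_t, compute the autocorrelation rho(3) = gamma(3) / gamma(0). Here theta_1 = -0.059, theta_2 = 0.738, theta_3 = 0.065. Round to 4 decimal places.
\rho(3) = 0.0419

For an MA(q) process with theta_0 = 1, the autocovariance is
  gamma(k) = sigma^2 * sum_{i=0..q-k} theta_i * theta_{i+k},
and rho(k) = gamma(k) / gamma(0). Sigma^2 cancels.
  numerator   = (1)*(0.065) = 0.065.
  denominator = (1)^2 + (-0.059)^2 + (0.738)^2 + (0.065)^2 = 1.55235.
  rho(3) = 0.065 / 1.55235 = 0.0419.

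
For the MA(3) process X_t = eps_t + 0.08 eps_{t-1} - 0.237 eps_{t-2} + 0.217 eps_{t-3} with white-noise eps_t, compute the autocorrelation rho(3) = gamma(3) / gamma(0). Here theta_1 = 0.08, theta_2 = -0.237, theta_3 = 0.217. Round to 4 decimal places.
\rho(3) = 0.1956

For an MA(q) process with theta_0 = 1, the autocovariance is
  gamma(k) = sigma^2 * sum_{i=0..q-k} theta_i * theta_{i+k},
and rho(k) = gamma(k) / gamma(0). Sigma^2 cancels.
  numerator   = (1)*(0.217) = 0.217.
  denominator = (1)^2 + (0.08)^2 + (-0.237)^2 + (0.217)^2 = 1.109658.
  rho(3) = 0.217 / 1.109658 = 0.1956.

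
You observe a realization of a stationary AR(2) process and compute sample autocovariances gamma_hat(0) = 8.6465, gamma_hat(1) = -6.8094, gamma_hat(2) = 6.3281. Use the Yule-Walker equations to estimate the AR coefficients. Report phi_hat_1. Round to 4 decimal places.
\hat\phi_{1} = -0.5560

The Yule-Walker equations for an AR(p) process read, in matrix form,
  Gamma_p phi = r_p,   with   (Gamma_p)_{ij} = gamma(|i - j|),
                       (r_p)_i = gamma(i),   i,j = 1..p.
Substitute the sample gammas (Toeplitz matrix and right-hand side of size 2):
  Gamma_p = [[8.6465, -6.8094], [-6.8094, 8.6465]]
  r_p     = [-6.8094, 6.3281]
Written out:
  8.6465 phi_1 - 6.8094 phi_2 = -6.8094
  -6.8094 phi_1 + 8.6465 phi_2 = 6.3281
Solve by Cramer's rule:
  det = gamma(0)^2 - gamma(1)^2 = (8.6465)^2 - (-6.8094)^2 = 74.76196225 - 46.36792836 = 28.39403389
  phi_hat_1 = [gamma(1) gamma(0) - gamma(1) gamma(2)] / det = [(-6.8094)(8.6465) - (-6.8094)(6.3281)] / 28.39403389 = -15.78691296 / 28.39403389 = -0.556
  phi_hat_2 = [gamma(0) gamma(2) - gamma(1)^2] / det = [(8.6465)(6.3281) - (-6.8094)^2] / 28.39403389 = 8.34798829 / 28.39403389 = 0.294
So phi_hat = [-0.5560, 0.2940].
Therefore phi_hat_1 = -0.5560.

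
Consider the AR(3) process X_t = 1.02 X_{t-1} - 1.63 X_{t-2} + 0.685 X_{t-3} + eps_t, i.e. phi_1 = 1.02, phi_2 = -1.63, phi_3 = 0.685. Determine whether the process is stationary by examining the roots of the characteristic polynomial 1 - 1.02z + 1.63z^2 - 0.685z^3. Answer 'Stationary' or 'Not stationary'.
\text{Not stationary}

The AR(p) characteristic polynomial is P(z) = 1 - 1.02z + 1.63z^2 - 0.685z^3.
Stationarity requires all roots to lie outside the unit circle, i.e. |z| > 1 for every root.
Degree 3: look for a simple real root z0 first, then factor out (1 - z/z0) and solve the remaining quadratic.
Testing z0 = 2: P(2) = 1 + (-1.02)(2) + (1.63)(2)^2 + (-0.685)(2)^3
  = 1 + (-2.04) + (6.52) + (-5.48) = 0.  So z_0 = 2 is a root, |z_0| = 2.
Divide out the factor (1 - 0.5 z) = (1 - z/z0) (since 1/z0 = 0.5):
  P(z) = (1 - 0.5 z)(1 + (-0.52) z + (1.37) z^2)
  [check: z-coef -0.52 - (0.5) = -1.02; z^2-coef 1.37 - (0.5)(-0.52) = 1.63; z^3-coef -(0.5)(1.37) = -0.685.]
Remaining roots from the quadratic factor 1 + (-0.52) z + (1.37) z^2:
  Set 1 + (-0.52) z + (1.37) z^2 = 0, i.e. a z^2 + b z + c = 0 with a = 1.37, b = -0.52, c = 1.
  Discriminant D = b^2 - 4ac = (-0.52)^2 - 4*(1.37)*1 = 0.2704 - (5.48) = -5.2096.
  D < 0, so the roots are the complex-conjugate pair z = (-b +/- i sqrt(-D)) / (2a) = 0.1898 +/- 0.833i.
  For a conjugate pair |z|^2 = z * conj(z) = (product of roots) = c/a = 1/(1.37) = 0.729927, so |z| = sqrt(0.729927) = 0.8544 for both roots.
Moduli of all roots: 2.0000, 0.8544, 0.8544.
All moduli strictly greater than 1? No.
Verdict: Not stationary.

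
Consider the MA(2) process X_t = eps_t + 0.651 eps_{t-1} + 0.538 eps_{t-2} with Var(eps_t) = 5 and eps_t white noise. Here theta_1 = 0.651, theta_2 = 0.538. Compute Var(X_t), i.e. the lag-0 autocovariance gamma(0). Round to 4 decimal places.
\gamma(0) = 8.5662

For an MA(q) process X_t = eps_t + sum_i theta_i eps_{t-i} with
Var(eps_t) = sigma^2, the variance is
  gamma(0) = sigma^2 * (1 + sum_i theta_i^2).
  sum_i theta_i^2 = (0.651)^2 + (0.538)^2 = 0.423801 + 0.289444 = 0.713245.
  gamma(0) = 5 * (1 + 0.713245) = 5 * 1.713245 = 8.566225, which rounds to 8.5662.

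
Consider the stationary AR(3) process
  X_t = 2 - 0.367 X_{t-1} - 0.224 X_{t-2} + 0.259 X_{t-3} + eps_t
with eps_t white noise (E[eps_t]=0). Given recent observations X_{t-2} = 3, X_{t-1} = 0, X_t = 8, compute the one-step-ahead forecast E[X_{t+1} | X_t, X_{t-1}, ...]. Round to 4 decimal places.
E[X_{t+1} \mid \mathcal F_t] = -0.1590

For an AR(p) model X_t = c + sum_i phi_i X_{t-i} + eps_t, the
one-step-ahead conditional mean is
  E[X_{t+1} | X_t, ...] = c + sum_i phi_i X_{t+1-i}.
Substitute known values:
  E[X_{t+1} | ...] = 2 + (-0.367) * (8) + (-0.224) * (0) + (0.259) * (3)
                   = -0.1590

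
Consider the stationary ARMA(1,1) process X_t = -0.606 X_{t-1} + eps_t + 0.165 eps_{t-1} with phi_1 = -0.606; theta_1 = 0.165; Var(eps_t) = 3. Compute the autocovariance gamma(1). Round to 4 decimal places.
\gamma(1) = -1.8818

Multiply the model equation by X_{t-k} and take expectations. With theta_0 = psi_0 = 1 and psi_j the MA(infinity) weights, this gives
  gamma(k) - sum_i phi_i gamma(k-i) = c_k,
  c_k = sigma^2 * sum_{j=k..q} theta_j psi_{j-k}   (c_k = 0 for k > q),
using gamma(-m) = gamma(m).
psi-weights needed (psi_j = theta_j + sum_i phi_i psi_{j-i}):
  psi_1 = theta_1 + phi_1 = 0.165 + (-0.606) = -0.441
Right-hand sides:
  c_0 = sigma^2 (1 + theta_1 psi_1) = 3 * (1 + (0.165)(-0.441)) = 3 * 0.927235 = 2.781705
  c_1 = sigma^2 theta_1 = 3 * (0.165) = 0.495
  c_2 = 0
Equations for k = 0 and k = 1 (AR order 1):
  gamma(0) = phi_1 gamma(1) + c_0
  gamma(1) = phi_1 gamma(0) + c_1
Substituting the second into the first: gamma(0) (1 - phi_1^2) = c_0 + phi_1 c_1, so
  gamma(0) = (c_0 + phi_1 c_1) / (1 - phi_1^2) = (2.781705 + (-0.606)(0.495)) / (1 - (-0.606)^2) = 2.481735 / 0.632764 = 3.922055.
  gamma(1) = phi_1 gamma(0) + c_1 = (-0.606)(3.922055) + (0.495) = -1.881765.
Therefore gamma(1) = -1.8818 (to 4 decimal places).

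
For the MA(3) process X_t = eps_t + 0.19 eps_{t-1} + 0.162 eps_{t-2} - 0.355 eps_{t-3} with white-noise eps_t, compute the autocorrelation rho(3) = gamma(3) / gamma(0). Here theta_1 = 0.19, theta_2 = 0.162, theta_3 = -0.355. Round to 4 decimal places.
\rho(3) = -0.2987

For an MA(q) process with theta_0 = 1, the autocovariance is
  gamma(k) = sigma^2 * sum_{i=0..q-k} theta_i * theta_{i+k},
and rho(k) = gamma(k) / gamma(0). Sigma^2 cancels.
  numerator   = (1)*(-0.355) = -0.355.
  denominator = (1)^2 + (0.19)^2 + (0.162)^2 + (-0.355)^2 = 1.188369.
  rho(3) = -0.355 / 1.188369 = -0.2987.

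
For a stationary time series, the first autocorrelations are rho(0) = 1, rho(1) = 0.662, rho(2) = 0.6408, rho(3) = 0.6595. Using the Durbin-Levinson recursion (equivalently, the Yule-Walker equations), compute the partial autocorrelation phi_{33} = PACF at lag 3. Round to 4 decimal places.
\phi_{33} = 0.3060

The PACF at lag k is phi_{kk}, the last component of the solution
to the Yule-Walker system G_k phi = r_k where
  (G_k)_{ij} = rho(|i - j|), (r_k)_i = rho(i), i,j = 1..k.
Equivalently, Durbin-Levinson gives phi_{kk} iteratively:
  phi_{11} = rho(1)
  phi_{kk} = [rho(k) - sum_{j=1..k-1} phi_{k-1,j} rho(k-j)]
            / [1 - sum_{j=1..k-1} phi_{k-1,j} rho(j)],
  phi_{k,j} = phi_{k-1,j} - phi_{kk} phi_{k-1,k-j},  j = 1..k-1.
Step k = 1:
  phi_11 = rho(1) = 0.662.
Step k = 2:
  phi_22 = [rho(2) - phi_11 rho(1)] / [1 - phi_11 rho(1)] = [0.6408 - (0.662)(0.662)] / [1 - (0.662)(0.662)]
         = 0.202556 / 0.561756 = 0.360576.
  Update: phi_21 = phi_11 - phi_22 phi_11 = 0.662 - (0.360576)(0.662) = 0.423298.
Step k = 3:
  phi_33 = [rho(3) - phi_21 rho(2) - phi_22 rho(1)] / [1 - phi_21 rho(1) - phi_22 rho(2)]
    numerator   = 0.6595 - (0.423298)(0.6408) - (0.360576)(0.662) = 0.14954878
    denominator = 1 - (0.423298)(0.662) - (0.360576)(0.6408) = 0.48871907
  phi_33 = 0.14954878 / 0.48871907 = 0.306.
Therefore phi_{33} = 0.3060.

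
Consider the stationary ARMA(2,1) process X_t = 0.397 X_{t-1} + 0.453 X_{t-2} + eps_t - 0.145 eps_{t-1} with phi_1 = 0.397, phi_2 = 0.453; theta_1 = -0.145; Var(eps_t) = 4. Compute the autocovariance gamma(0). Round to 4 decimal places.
\gamma(0) = 8.6198

Multiply the model equation by X_{t-k} and take expectations. With theta_0 = psi_0 = 1 and psi_j the MA(infinity) weights, this gives
  gamma(k) - sum_i phi_i gamma(k-i) = c_k,
  c_k = sigma^2 * sum_{j=k..q} theta_j psi_{j-k}   (c_k = 0 for k > q),
using gamma(-m) = gamma(m).
psi-weights needed (psi_j = theta_j + sum_i phi_i psi_{j-i}):
  psi_1 = theta_1 + phi_1 = -0.145 + (0.397) = 0.252
Right-hand sides:
  c_0 = sigma^2 (1 + theta_1 psi_1) = 4 * (1 + (-0.145)(0.252)) = 4 * 0.96346 = 3.85384
  c_1 = sigma^2 theta_1 = 4 * (-0.145) = -0.58
  c_2 = 0
Equations for k = 0, 1, 2 (AR order 2, c_2 = 0):
  (E0) gamma(0) = phi_1 gamma(1) + phi_2 gamma(2) + c_0
  (E1) gamma(1) = phi_1 gamma(0) + phi_2 gamma(1) + c_1
  (E2) gamma(2) = phi_1 gamma(1) + phi_2 gamma(0)
From (E1): gamma(1) = A gamma(0) + B with
  A = phi_1 / (1 - phi_2) = 0.397 / 0.547 = 0.725777,   B = c_1 / (1 - phi_2) = -0.58 / 0.547 = -1.060329.
Insert (E2) into (E0): gamma(0) (1 - phi_2^2) = phi_1 (1 + phi_2) gamma(1) + c_0.
  phi_1 (1 + phi_2) = (0.397)(1.453) = 0.576841,   1 - phi_2^2 = 0.794791.
Replace gamma(1) by A gamma(0) + B and collect gamma(0):
  gamma(0) [0.794791 - (0.576841)(0.725777)] = (0.576841)(-1.060329) + 3.85384
  gamma(0) * 0.376133 = 3.242199
  gamma(0) = 3.242199 / 0.376133 = 8.619818.
Therefore gamma(0) = 8.6198 (to 4 decimal places).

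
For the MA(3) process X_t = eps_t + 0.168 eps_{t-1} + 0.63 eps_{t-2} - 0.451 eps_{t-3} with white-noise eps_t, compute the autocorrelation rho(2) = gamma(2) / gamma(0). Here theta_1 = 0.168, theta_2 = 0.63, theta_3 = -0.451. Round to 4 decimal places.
\rho(2) = 0.3403

For an MA(q) process with theta_0 = 1, the autocovariance is
  gamma(k) = sigma^2 * sum_{i=0..q-k} theta_i * theta_{i+k},
and rho(k) = gamma(k) / gamma(0). Sigma^2 cancels.
  numerator   = (1)*(0.63) + (0.168)*(-0.451) = 0.554232.
  denominator = (1)^2 + (0.168)^2 + (0.63)^2 + (-0.451)^2 = 1.628525.
  rho(2) = 0.554232 / 1.628525 = 0.3403.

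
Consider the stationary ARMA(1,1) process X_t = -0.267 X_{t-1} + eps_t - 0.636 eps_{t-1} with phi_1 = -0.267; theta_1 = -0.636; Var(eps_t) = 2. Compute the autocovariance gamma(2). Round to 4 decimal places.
\gamma(2) = 0.6074

Multiply the model equation by X_{t-k} and take expectations. With theta_0 = psi_0 = 1 and psi_j the MA(infinity) weights, this gives
  gamma(k) - sum_i phi_i gamma(k-i) = c_k,
  c_k = sigma^2 * sum_{j=k..q} theta_j psi_{j-k}   (c_k = 0 for k > q),
using gamma(-m) = gamma(m).
psi-weights needed (psi_j = theta_j + sum_i phi_i psi_{j-i}):
  psi_1 = theta_1 + phi_1 = -0.636 + (-0.267) = -0.903
Right-hand sides:
  c_0 = sigma^2 (1 + theta_1 psi_1) = 2 * (1 + (-0.636)(-0.903)) = 2 * 1.574308 = 3.148616
  c_1 = sigma^2 theta_1 = 2 * (-0.636) = -1.272
  c_2 = 0
Equations for k = 0 and k = 1 (AR order 1):
  gamma(0) = phi_1 gamma(1) + c_0
  gamma(1) = phi_1 gamma(0) + c_1
Substituting the second into the first: gamma(0) (1 - phi_1^2) = c_0 + phi_1 c_1, so
  gamma(0) = (c_0 + phi_1 c_1) / (1 - phi_1^2) = (3.148616 + (-0.267)(-1.272)) / (1 - (-0.267)^2) = 3.48824 / 0.928711 = 3.756002.
  gamma(1) = phi_1 gamma(0) + c_1 = (-0.267)(3.756002) + (-1.272) = -2.274852.
For k = 2 (> q): gamma(2) = phi_1 gamma(1) = (-0.267)(-2.274852) = 0.607386.
Therefore gamma(2) = 0.6074 (to 4 decimal places).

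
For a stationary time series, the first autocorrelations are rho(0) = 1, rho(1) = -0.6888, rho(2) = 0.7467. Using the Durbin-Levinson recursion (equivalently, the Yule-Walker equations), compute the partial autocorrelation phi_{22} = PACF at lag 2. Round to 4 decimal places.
\phi_{22} = 0.5180

The PACF at lag k is phi_{kk}, the last component of the solution
to the Yule-Walker system G_k phi = r_k where
  (G_k)_{ij} = rho(|i - j|), (r_k)_i = rho(i), i,j = 1..k.
Equivalently, Durbin-Levinson gives phi_{kk} iteratively:
  phi_{11} = rho(1)
  phi_{kk} = [rho(k) - sum_{j=1..k-1} phi_{k-1,j} rho(k-j)]
            / [1 - sum_{j=1..k-1} phi_{k-1,j} rho(j)],
  phi_{k,j} = phi_{k-1,j} - phi_{kk} phi_{k-1,k-j},  j = 1..k-1.
Step k = 1:
  phi_11 = rho(1) = -0.6888.
Step k = 2:
  phi_22 = [rho(2) - phi_11 rho(1)] / [1 - phi_11 rho(1)] = [0.7467 - (-0.6888)(-0.6888)] / [1 - (-0.6888)(-0.6888)]
         = 0.27225456 / 0.52555456 = 0.518.
Therefore phi_{22} = 0.5180.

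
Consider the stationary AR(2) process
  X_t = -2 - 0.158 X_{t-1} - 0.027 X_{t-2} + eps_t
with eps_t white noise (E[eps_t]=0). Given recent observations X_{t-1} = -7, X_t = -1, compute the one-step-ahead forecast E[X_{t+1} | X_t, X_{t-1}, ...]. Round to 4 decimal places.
E[X_{t+1} \mid \mathcal F_t] = -1.6530

For an AR(p) model X_t = c + sum_i phi_i X_{t-i} + eps_t, the
one-step-ahead conditional mean is
  E[X_{t+1} | X_t, ...] = c + sum_i phi_i X_{t+1-i}.
Substitute known values:
  E[X_{t+1} | ...] = -2 + (-0.158) * (-1) + (-0.027) * (-7)
                   = -1.6530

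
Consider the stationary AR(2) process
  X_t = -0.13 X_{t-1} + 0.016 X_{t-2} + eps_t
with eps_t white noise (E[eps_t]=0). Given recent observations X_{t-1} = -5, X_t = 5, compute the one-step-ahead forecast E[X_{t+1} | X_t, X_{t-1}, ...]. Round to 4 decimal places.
E[X_{t+1} \mid \mathcal F_t] = -0.7300

For an AR(p) model X_t = c + sum_i phi_i X_{t-i} + eps_t, the
one-step-ahead conditional mean is
  E[X_{t+1} | X_t, ...] = c + sum_i phi_i X_{t+1-i}.
Substitute known values:
  E[X_{t+1} | ...] = (-0.13) * (5) + (0.016) * (-5)
                   = -0.7300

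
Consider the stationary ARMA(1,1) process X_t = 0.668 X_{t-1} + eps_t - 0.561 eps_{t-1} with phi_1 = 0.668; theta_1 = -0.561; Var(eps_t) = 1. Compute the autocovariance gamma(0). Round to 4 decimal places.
\gamma(0) = 1.0207

Multiply the model equation by X_{t-k} and take expectations. With theta_0 = psi_0 = 1 and psi_j the MA(infinity) weights, this gives
  gamma(k) - sum_i phi_i gamma(k-i) = c_k,
  c_k = sigma^2 * sum_{j=k..q} theta_j psi_{j-k}   (c_k = 0 for k > q),
using gamma(-m) = gamma(m).
psi-weights needed (psi_j = theta_j + sum_i phi_i psi_{j-i}):
  psi_1 = theta_1 + phi_1 = -0.561 + (0.668) = 0.107
Right-hand sides:
  c_0 = sigma^2 (1 + theta_1 psi_1) = 1 * (1 + (-0.561)(0.107)) = 1 * 0.939973 = 0.939973
  c_1 = sigma^2 theta_1 = 1 * (-0.561) = -0.561
  c_2 = 0
Equations for k = 0 and k = 1 (AR order 1):
  gamma(0) = phi_1 gamma(1) + c_0
  gamma(1) = phi_1 gamma(0) + c_1
Substituting the second into the first: gamma(0) (1 - phi_1^2) = c_0 + phi_1 c_1, so
  gamma(0) = (c_0 + phi_1 c_1) / (1 - phi_1^2) = (0.939973 + (0.668)(-0.561)) / (1 - (0.668)^2) = 0.565225 / 0.553776 = 1.020674.
Therefore gamma(0) = 1.0207 (to 4 decimal places).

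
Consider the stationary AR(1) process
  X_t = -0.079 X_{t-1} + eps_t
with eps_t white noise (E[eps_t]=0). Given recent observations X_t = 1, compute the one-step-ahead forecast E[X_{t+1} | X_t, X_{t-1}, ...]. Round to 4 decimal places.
E[X_{t+1} \mid \mathcal F_t] = -0.0790

For an AR(p) model X_t = c + sum_i phi_i X_{t-i} + eps_t, the
one-step-ahead conditional mean is
  E[X_{t+1} | X_t, ...] = c + sum_i phi_i X_{t+1-i}.
Substitute known values:
  E[X_{t+1} | ...] = (-0.079) * (1)
                   = -0.0790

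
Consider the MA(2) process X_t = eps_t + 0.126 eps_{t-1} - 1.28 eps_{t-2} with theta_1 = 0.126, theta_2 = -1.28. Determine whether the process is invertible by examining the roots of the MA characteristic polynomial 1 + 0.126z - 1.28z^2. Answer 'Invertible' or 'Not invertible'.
\text{Not invertible}

The MA(q) characteristic polynomial is P(z) = 1 + 0.126z - 1.28z^2.
Invertibility requires all roots to lie outside the unit circle, i.e. |z| > 1 for every root.
Set 1 + (0.126) z + (-1.28) z^2 = 0, i.e. a z^2 + b z + c = 0 with a = -1.28, b = 0.126, c = 1.
Discriminant D = b^2 - 4ac = (0.126)^2 - 4*(-1.28)*1 = 0.015876 - (-5.12) = 5.135876.
D >= 0, so the roots are real: z = (-b +/- sqrt(D)) / (2a) = (-0.126 +/- 2.266247) / (-2.56).
  z_1 = (-0.126 + 2.266247) / (-2.56) = -0.836,   |z_1| = 0.836.
  z_2 = (-0.126 - 2.266247) / (-2.56) = 0.9345,   |z_2| = 0.9345.
Moduli of all roots: 0.8360, 0.9345.
All moduli strictly greater than 1? No.
Verdict: Not invertible.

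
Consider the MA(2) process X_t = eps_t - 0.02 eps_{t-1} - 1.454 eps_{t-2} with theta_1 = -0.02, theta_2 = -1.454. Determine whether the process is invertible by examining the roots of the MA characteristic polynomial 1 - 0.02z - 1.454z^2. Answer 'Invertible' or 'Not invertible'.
\text{Not invertible}

The MA(q) characteristic polynomial is P(z) = 1 - 0.02z - 1.454z^2.
Invertibility requires all roots to lie outside the unit circle, i.e. |z| > 1 for every root.
Set 1 + (-0.02) z + (-1.454) z^2 = 0, i.e. a z^2 + b z + c = 0 with a = -1.454, b = -0.02, c = 1.
Discriminant D = b^2 - 4ac = (-0.02)^2 - 4*(-1.454)*1 = 0.0004 - (-5.816) = 5.8164.
D >= 0, so the roots are real: z = (-b +/- sqrt(D)) / (2a) = (0.02 +/- 2.411721) / (-2.908).
  z_1 = (0.02 + 2.411721) / (-2.908) = -0.8362,   |z_1| = 0.8362.
  z_2 = (0.02 - 2.411721) / (-2.908) = 0.8225,   |z_2| = 0.8225.
Moduli of all roots: 0.8362, 0.8225.
All moduli strictly greater than 1? No.
Verdict: Not invertible.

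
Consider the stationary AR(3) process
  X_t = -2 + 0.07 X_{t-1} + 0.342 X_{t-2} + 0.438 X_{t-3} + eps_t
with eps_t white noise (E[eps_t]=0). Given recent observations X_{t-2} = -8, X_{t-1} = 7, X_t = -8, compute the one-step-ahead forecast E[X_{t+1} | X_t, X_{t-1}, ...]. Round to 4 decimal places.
E[X_{t+1} \mid \mathcal F_t] = -3.6700

For an AR(p) model X_t = c + sum_i phi_i X_{t-i} + eps_t, the
one-step-ahead conditional mean is
  E[X_{t+1} | X_t, ...] = c + sum_i phi_i X_{t+1-i}.
Substitute known values:
  E[X_{t+1} | ...] = -2 + (0.07) * (-8) + (0.342) * (7) + (0.438) * (-8)
                   = -3.6700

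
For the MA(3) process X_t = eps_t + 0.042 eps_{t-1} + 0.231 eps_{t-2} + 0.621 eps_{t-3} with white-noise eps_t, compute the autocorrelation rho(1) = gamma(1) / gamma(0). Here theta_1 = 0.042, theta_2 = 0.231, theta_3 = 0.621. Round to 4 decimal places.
\rho(1) = 0.1355

For an MA(q) process with theta_0 = 1, the autocovariance is
  gamma(k) = sigma^2 * sum_{i=0..q-k} theta_i * theta_{i+k},
and rho(k) = gamma(k) / gamma(0). Sigma^2 cancels.
  numerator   = (1)*(0.042) + (0.042)*(0.231) + (0.231)*(0.621) = 0.195153.
  denominator = (1)^2 + (0.042)^2 + (0.231)^2 + (0.621)^2 = 1.440766.
  rho(1) = 0.195153 / 1.440766 = 0.1355.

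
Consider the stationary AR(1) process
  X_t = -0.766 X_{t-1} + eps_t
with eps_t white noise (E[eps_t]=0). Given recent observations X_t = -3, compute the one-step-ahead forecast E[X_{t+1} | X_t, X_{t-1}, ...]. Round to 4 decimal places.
E[X_{t+1} \mid \mathcal F_t] = 2.2980

For an AR(p) model X_t = c + sum_i phi_i X_{t-i} + eps_t, the
one-step-ahead conditional mean is
  E[X_{t+1} | X_t, ...] = c + sum_i phi_i X_{t+1-i}.
Substitute known values:
  E[X_{t+1} | ...] = (-0.766) * (-3)
                   = 2.2980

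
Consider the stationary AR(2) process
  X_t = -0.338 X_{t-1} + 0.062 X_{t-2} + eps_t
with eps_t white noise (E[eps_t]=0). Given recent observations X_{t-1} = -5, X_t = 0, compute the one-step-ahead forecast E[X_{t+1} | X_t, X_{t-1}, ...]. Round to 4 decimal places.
E[X_{t+1} \mid \mathcal F_t] = -0.3100

For an AR(p) model X_t = c + sum_i phi_i X_{t-i} + eps_t, the
one-step-ahead conditional mean is
  E[X_{t+1} | X_t, ...] = c + sum_i phi_i X_{t+1-i}.
Substitute known values:
  E[X_{t+1} | ...] = (-0.338) * (0) + (0.062) * (-5)
                   = -0.3100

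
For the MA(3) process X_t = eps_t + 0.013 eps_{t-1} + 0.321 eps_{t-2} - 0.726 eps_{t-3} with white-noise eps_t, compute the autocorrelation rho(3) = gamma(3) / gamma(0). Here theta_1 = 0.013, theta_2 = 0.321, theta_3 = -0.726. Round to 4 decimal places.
\rho(3) = -0.4453

For an MA(q) process with theta_0 = 1, the autocovariance is
  gamma(k) = sigma^2 * sum_{i=0..q-k} theta_i * theta_{i+k},
and rho(k) = gamma(k) / gamma(0). Sigma^2 cancels.
  numerator   = (1)*(-0.726) = -0.726.
  denominator = (1)^2 + (0.013)^2 + (0.321)^2 + (-0.726)^2 = 1.630286.
  rho(3) = -0.726 / 1.630286 = -0.4453.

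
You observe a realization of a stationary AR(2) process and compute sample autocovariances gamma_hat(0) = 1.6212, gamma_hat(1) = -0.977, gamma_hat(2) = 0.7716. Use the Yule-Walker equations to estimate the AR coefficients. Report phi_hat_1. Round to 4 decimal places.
\hat\phi_{1} = -0.4959

The Yule-Walker equations for an AR(p) process read, in matrix form,
  Gamma_p phi = r_p,   with   (Gamma_p)_{ij} = gamma(|i - j|),
                       (r_p)_i = gamma(i),   i,j = 1..p.
Substitute the sample gammas (Toeplitz matrix and right-hand side of size 2):
  Gamma_p = [[1.6212, -0.977], [-0.977, 1.6212]]
  r_p     = [-0.977, 0.7716]
Written out:
  1.6212 phi_1 - 0.977 phi_2 = -0.977
  -0.977 phi_1 + 1.6212 phi_2 = 0.7716
Solve by Cramer's rule:
  det = gamma(0)^2 - gamma(1)^2 = (1.6212)^2 - (-0.977)^2 = 2.62828944 - 0.954529 = 1.67376044
  phi_hat_1 = [gamma(1) gamma(0) - gamma(1) gamma(2)] / det = [(-0.977)(1.6212) - (-0.977)(0.7716)] / 1.67376044 = -0.8300592 / 1.67376044 = -0.4959
  phi_hat_2 = [gamma(0) gamma(2) - gamma(1)^2] / det = [(1.6212)(0.7716) - (-0.977)^2] / 1.67376044 = 0.29638892 / 1.67376044 = 0.1771
So phi_hat = [-0.4959, 0.1771].
Therefore phi_hat_1 = -0.4959.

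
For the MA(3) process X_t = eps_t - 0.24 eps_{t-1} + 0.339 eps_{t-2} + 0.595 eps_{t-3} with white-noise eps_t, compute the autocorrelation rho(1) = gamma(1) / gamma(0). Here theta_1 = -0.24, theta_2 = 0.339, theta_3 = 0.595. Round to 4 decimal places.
\rho(1) = -0.0784

For an MA(q) process with theta_0 = 1, the autocovariance is
  gamma(k) = sigma^2 * sum_{i=0..q-k} theta_i * theta_{i+k},
and rho(k) = gamma(k) / gamma(0). Sigma^2 cancels.
  numerator   = (1)*(-0.24) + (-0.24)*(0.339) + (0.339)*(0.595) = -0.119655.
  denominator = (1)^2 + (-0.24)^2 + (0.339)^2 + (0.595)^2 = 1.526546.
  rho(1) = -0.119655 / 1.526546 = -0.0784.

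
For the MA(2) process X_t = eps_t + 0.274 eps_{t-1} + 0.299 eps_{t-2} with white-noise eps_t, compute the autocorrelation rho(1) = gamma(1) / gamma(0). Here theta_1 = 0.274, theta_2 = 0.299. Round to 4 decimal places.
\rho(1) = 0.3057

For an MA(q) process with theta_0 = 1, the autocovariance is
  gamma(k) = sigma^2 * sum_{i=0..q-k} theta_i * theta_{i+k},
and rho(k) = gamma(k) / gamma(0). Sigma^2 cancels.
  numerator   = (1)*(0.274) + (0.274)*(0.299) = 0.355926.
  denominator = (1)^2 + (0.274)^2 + (0.299)^2 = 1.164477.
  rho(1) = 0.355926 / 1.164477 = 0.3057.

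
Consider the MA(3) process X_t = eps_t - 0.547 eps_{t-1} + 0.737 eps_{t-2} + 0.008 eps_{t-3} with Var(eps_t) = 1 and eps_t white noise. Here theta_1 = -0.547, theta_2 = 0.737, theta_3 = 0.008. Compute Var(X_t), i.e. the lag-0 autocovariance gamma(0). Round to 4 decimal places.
\gamma(0) = 1.8424

For an MA(q) process X_t = eps_t + sum_i theta_i eps_{t-i} with
Var(eps_t) = sigma^2, the variance is
  gamma(0) = sigma^2 * (1 + sum_i theta_i^2).
  sum_i theta_i^2 = (-0.547)^2 + (0.737)^2 + (0.008)^2 = 0.299209 + 0.543169 + 0.000064 = 0.842442.
  gamma(0) = 1 * (1 + 0.842442) = 1 * 1.842442 = 1.842442, which rounds to 1.8424.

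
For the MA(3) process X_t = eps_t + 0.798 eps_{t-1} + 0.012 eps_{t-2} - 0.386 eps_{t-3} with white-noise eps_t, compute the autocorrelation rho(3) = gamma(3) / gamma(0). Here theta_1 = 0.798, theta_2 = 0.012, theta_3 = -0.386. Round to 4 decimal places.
\rho(3) = -0.2161

For an MA(q) process with theta_0 = 1, the autocovariance is
  gamma(k) = sigma^2 * sum_{i=0..q-k} theta_i * theta_{i+k},
and rho(k) = gamma(k) / gamma(0). Sigma^2 cancels.
  numerator   = (1)*(-0.386) = -0.386.
  denominator = (1)^2 + (0.798)^2 + (0.012)^2 + (-0.386)^2 = 1.785944.
  rho(3) = -0.386 / 1.785944 = -0.2161.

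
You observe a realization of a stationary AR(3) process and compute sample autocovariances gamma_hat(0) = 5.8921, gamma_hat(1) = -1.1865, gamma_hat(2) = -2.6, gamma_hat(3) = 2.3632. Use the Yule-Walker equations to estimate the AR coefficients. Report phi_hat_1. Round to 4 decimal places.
\hat\phi_{1} = -0.1860

The Yule-Walker equations for an AR(p) process read, in matrix form,
  Gamma_p phi = r_p,   with   (Gamma_p)_{ij} = gamma(|i - j|),
                       (r_p)_i = gamma(i),   i,j = 1..p.
Substitute the sample gammas (Toeplitz matrix and right-hand side of size 3):
  Gamma_p = [[5.8921, -1.1865, -2.6], [-1.1865, 5.8921, -1.1865], [-2.6, -1.1865, 5.8921]]
  r_p     = [-1.1865, -2.6, 2.3632]
Written out (R1..R3):
  (R1) 5.8921 phi_1 - 1.1865 phi_2 - 2.6 phi_3 = -1.1865
  (R2) -1.1865 phi_1 + 5.8921 phi_2 - 1.1865 phi_3 = -2.6
  (R3) -2.6 phi_1 - 1.1865 phi_2 + 5.8921 phi_3 = 2.3632
Gaussian elimination:
  R2 <- R2 - (-1.1865/5.8921) R1 = R2 - (-0.201371) R1:  5.653173 phi_2 - 1.710065 phi_3 = -2.838927
  R3 <- R3 - (-2.6/5.8921) R1 = R3 - (-0.441269) R1:  -1.710065 phi_2 + 4.744801 phi_3 = 1.839635
  R3 <- R3 - (-1.710065/5.653173) R2 = R3 - (-0.302497) R2:  4.227512 phi_3 = 0.980869
Back-substitution:
  phi_hat_3 = 0.980869 / 4.227512 = 0.23202
  phi_hat_2 = (-2.838927 - (-1.710065)(0.23202)) / 5.653173 = -0.431998
  phi_hat_1 = (-1.1865 - (-1.1865)(-0.431998) - (-2.6)(0.23202)) / 5.8921 = -0.18598
So phi_hat = [-0.1860, -0.4320, 0.2320].
Therefore phi_hat_1 = -0.1860.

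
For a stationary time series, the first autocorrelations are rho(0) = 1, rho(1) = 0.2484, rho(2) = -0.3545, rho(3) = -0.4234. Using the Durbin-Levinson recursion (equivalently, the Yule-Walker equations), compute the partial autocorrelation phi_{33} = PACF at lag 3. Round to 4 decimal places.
\phi_{33} = -0.2469

The PACF at lag k is phi_{kk}, the last component of the solution
to the Yule-Walker system G_k phi = r_k where
  (G_k)_{ij} = rho(|i - j|), (r_k)_i = rho(i), i,j = 1..k.
Equivalently, Durbin-Levinson gives phi_{kk} iteratively:
  phi_{11} = rho(1)
  phi_{kk} = [rho(k) - sum_{j=1..k-1} phi_{k-1,j} rho(k-j)]
            / [1 - sum_{j=1..k-1} phi_{k-1,j} rho(j)],
  phi_{k,j} = phi_{k-1,j} - phi_{kk} phi_{k-1,k-j},  j = 1..k-1.
Step k = 1:
  phi_11 = rho(1) = 0.2484.
Step k = 2:
  phi_22 = [rho(2) - phi_11 rho(1)] / [1 - phi_11 rho(1)] = [-0.3545 - (0.2484)(0.2484)] / [1 - (0.2484)(0.2484)]
         = -0.41620256 / 0.93829744 = -0.443572.
  Update: phi_21 = phi_11 - phi_22 phi_11 = 0.2484 - (-0.443572)(0.2484) = 0.358583.
Step k = 3:
  phi_33 = [rho(3) - phi_21 rho(2) - phi_22 rho(1)] / [1 - phi_21 rho(1) - phi_22 rho(2)]
    numerator   = -0.4234 - (0.358583)(-0.3545) - (-0.443572)(0.2484) = -0.18609891
    denominator = 1 - (0.358583)(0.2484) - (-0.443572)(-0.3545) = 0.7536816
  phi_33 = -0.18609891 / 0.7536816 = -0.2469.
Therefore phi_{33} = -0.2469.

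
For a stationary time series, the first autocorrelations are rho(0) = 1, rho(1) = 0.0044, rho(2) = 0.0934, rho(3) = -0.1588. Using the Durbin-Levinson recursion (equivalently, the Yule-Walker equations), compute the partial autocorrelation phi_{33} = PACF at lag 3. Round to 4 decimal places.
\phi_{33} = -0.1610

The PACF at lag k is phi_{kk}, the last component of the solution
to the Yule-Walker system G_k phi = r_k where
  (G_k)_{ij} = rho(|i - j|), (r_k)_i = rho(i), i,j = 1..k.
Equivalently, Durbin-Levinson gives phi_{kk} iteratively:
  phi_{11} = rho(1)
  phi_{kk} = [rho(k) - sum_{j=1..k-1} phi_{k-1,j} rho(k-j)]
            / [1 - sum_{j=1..k-1} phi_{k-1,j} rho(j)],
  phi_{k,j} = phi_{k-1,j} - phi_{kk} phi_{k-1,k-j},  j = 1..k-1.
Step k = 1:
  phi_11 = rho(1) = 0.0044.
Step k = 2:
  phi_22 = [rho(2) - phi_11 rho(1)] / [1 - phi_11 rho(1)] = [0.0934 - (0.0044)(0.0044)] / [1 - (0.0044)(0.0044)]
         = 0.09338064 / 0.99998064 = 0.093382.
  Update: phi_21 = phi_11 - phi_22 phi_11 = 0.0044 - (0.093382)(0.0044) = 0.003989.
Step k = 3:
  phi_33 = [rho(3) - phi_21 rho(2) - phi_22 rho(1)] / [1 - phi_21 rho(1) - phi_22 rho(2)]
    numerator   = -0.1588 - (0.003989)(0.0934) - (0.093382)(0.0044) = -0.15958347
    denominator = 1 - (0.003989)(0.0044) - (0.093382)(0.0934) = 0.99126053
  phi_33 = -0.15958347 / 0.99126053 = -0.161.
Therefore phi_{33} = -0.1610.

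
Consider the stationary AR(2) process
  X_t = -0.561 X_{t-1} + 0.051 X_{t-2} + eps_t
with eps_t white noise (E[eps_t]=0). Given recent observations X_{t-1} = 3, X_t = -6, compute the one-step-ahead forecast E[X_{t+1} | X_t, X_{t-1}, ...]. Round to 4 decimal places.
E[X_{t+1} \mid \mathcal F_t] = 3.5190

For an AR(p) model X_t = c + sum_i phi_i X_{t-i} + eps_t, the
one-step-ahead conditional mean is
  E[X_{t+1} | X_t, ...] = c + sum_i phi_i X_{t+1-i}.
Substitute known values:
  E[X_{t+1} | ...] = (-0.561) * (-6) + (0.051) * (3)
                   = 3.5190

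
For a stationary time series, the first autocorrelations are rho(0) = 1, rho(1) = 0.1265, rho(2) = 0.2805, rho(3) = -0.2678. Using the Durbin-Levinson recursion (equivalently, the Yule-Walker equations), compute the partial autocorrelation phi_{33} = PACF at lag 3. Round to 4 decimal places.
\phi_{33} = -0.3590

The PACF at lag k is phi_{kk}, the last component of the solution
to the Yule-Walker system G_k phi = r_k where
  (G_k)_{ij} = rho(|i - j|), (r_k)_i = rho(i), i,j = 1..k.
Equivalently, Durbin-Levinson gives phi_{kk} iteratively:
  phi_{11} = rho(1)
  phi_{kk} = [rho(k) - sum_{j=1..k-1} phi_{k-1,j} rho(k-j)]
            / [1 - sum_{j=1..k-1} phi_{k-1,j} rho(j)],
  phi_{k,j} = phi_{k-1,j} - phi_{kk} phi_{k-1,k-j},  j = 1..k-1.
Step k = 1:
  phi_11 = rho(1) = 0.1265.
Step k = 2:
  phi_22 = [rho(2) - phi_11 rho(1)] / [1 - phi_11 rho(1)] = [0.2805 - (0.1265)(0.1265)] / [1 - (0.1265)(0.1265)]
         = 0.26449775 / 0.98399775 = 0.268799.
  Update: phi_21 = phi_11 - phi_22 phi_11 = 0.1265 - (0.268799)(0.1265) = 0.092497.
Step k = 3:
  phi_33 = [rho(3) - phi_21 rho(2) - phi_22 rho(1)] / [1 - phi_21 rho(1) - phi_22 rho(2)]
    numerator   = -0.2678 - (0.092497)(0.2805) - (0.268799)(0.1265) = -0.32774847
    denominator = 1 - (0.092497)(0.1265) - (0.268799)(0.2805) = 0.91290098
  phi_33 = -0.32774847 / 0.91290098 = -0.359.
Therefore phi_{33} = -0.3590.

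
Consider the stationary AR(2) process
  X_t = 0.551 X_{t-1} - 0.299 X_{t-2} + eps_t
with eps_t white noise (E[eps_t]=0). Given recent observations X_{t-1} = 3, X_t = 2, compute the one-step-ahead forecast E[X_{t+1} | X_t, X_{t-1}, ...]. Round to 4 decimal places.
E[X_{t+1} \mid \mathcal F_t] = 0.2050

For an AR(p) model X_t = c + sum_i phi_i X_{t-i} + eps_t, the
one-step-ahead conditional mean is
  E[X_{t+1} | X_t, ...] = c + sum_i phi_i X_{t+1-i}.
Substitute known values:
  E[X_{t+1} | ...] = (0.551) * (2) + (-0.299) * (3)
                   = 0.2050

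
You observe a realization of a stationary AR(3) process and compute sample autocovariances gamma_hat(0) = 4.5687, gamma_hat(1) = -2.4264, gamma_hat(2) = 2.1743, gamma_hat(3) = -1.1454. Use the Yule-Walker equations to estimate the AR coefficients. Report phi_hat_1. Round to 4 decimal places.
\hat\phi_{1} = -0.4190

The Yule-Walker equations for an AR(p) process read, in matrix form,
  Gamma_p phi = r_p,   with   (Gamma_p)_{ij} = gamma(|i - j|),
                       (r_p)_i = gamma(i),   i,j = 1..p.
Substitute the sample gammas (Toeplitz matrix and right-hand side of size 3):
  Gamma_p = [[4.5687, -2.4264, 2.1743], [-2.4264, 4.5687, -2.4264], [2.1743, -2.4264, 4.5687]]
  r_p     = [-2.4264, 2.1743, -1.1454]
Written out (R1..R3):
  (R1) 4.5687 phi_1 - 2.4264 phi_2 + 2.1743 phi_3 = -2.4264
  (R2) -2.4264 phi_1 + 4.5687 phi_2 - 2.4264 phi_3 = 2.1743
  (R3) 2.1743 phi_1 - 2.4264 phi_2 + 4.5687 phi_3 = -1.1454
Gaussian elimination:
  R2 <- R2 - (-2.4264/4.5687) R1 = R2 - (-0.531092) R1:  3.280058 phi_2 - 1.271647 phi_3 = 0.885658
  R3 <- R3 - (2.1743/4.5687) R1 = R3 - (0.475912) R1:  -1.271647 phi_2 + 3.533924 phi_3 = 0.009353
  R3 <- R3 - (-1.271647/3.280058) R2 = R3 - (-0.38769) R2:  3.040919 phi_3 = 0.352714
Back-substitution:
  phi_hat_3 = 0.352714 / 3.040919 = 0.115989
  phi_hat_2 = (0.885658 - (-1.271647)(0.115989)) / 3.280058 = 0.314981
  phi_hat_1 = (-2.4264 - (-2.4264)(0.314981) - (2.1743)(0.115989)) / 4.5687 = -0.419009
So phi_hat = [-0.4190, 0.3150, 0.1160].
Therefore phi_hat_1 = -0.4190.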